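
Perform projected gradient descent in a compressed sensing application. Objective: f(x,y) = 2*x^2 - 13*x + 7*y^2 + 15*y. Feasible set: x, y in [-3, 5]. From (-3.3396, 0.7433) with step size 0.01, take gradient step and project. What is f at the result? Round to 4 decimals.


Step 1: Compute gradient at (-3.3396, 0.7433).
grad_x = 2*2*-3.3396 - 13 = -26.3584
grad_y = 2*7*0.7433 + 15 = 25.4062
Step 2: Gradient step.
x_raw = -3.3396 - 0.01*-26.3584 = -3.076
y_raw = 0.7433 - 0.01*25.4062 = 0.4892
Step 3: Project onto [-3, 5].
x_proj = clip(-3.076) = -3.0
y_proj = clip(0.4892) = 0.4892
Step 4: Evaluate f.
f(-3.0, 0.4892) = 66.014


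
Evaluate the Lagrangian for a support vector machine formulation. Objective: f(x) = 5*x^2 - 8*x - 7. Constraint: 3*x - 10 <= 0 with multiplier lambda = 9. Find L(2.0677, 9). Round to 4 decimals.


Step 1: Evaluate f(x).
f(2.0677) = 5*2.0677^2 - 8*2.0677 - 7 = -2.1647
Step 2: Evaluate g(x).
g(2.0677) = 3*2.0677 - 10 = -3.7969
Step 3: Compute Lagrangian.
L = -2.1647 + 9*-3.7969 = -36.3368


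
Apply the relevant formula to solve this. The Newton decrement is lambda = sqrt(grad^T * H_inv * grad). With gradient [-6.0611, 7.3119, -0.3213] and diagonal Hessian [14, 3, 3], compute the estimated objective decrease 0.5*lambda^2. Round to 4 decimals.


Step 1: H is diagonal, so H^(-1) * g = [-0.4329, 2.4373, -0.1071].
Step 2: g^T H^(-1) g = sum_i g_i^2 / H_ii
  = (-6.0611)^2/14 + (7.3119)^2/3 + (-0.3213)^2/3
  = 2.6241 + 17.8213 + 0.0344 = 20.4798
Step 3: Objective decrease = 0.5 * g^T H^(-1) g = 10.2399


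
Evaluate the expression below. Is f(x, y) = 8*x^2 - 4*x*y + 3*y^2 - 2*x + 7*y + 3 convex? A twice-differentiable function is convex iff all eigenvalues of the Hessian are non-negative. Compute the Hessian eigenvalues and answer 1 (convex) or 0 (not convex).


The Hessian of f(x,y) = 8*x^2 - 4*x*y + 3*y^2 - 2*x + 7*y + 3 is:
H = [[16, -4], [-4, 6]]
Trace = 16 + 6 = 22
Determinant = 16*6 - (-4)^2 = 80
Discriminant = (22)^2 - 4*80 = 164.0
Eigenvalues: lambda_1 = 4.5969, lambda_2 = 17.4031
The function is convex.

1


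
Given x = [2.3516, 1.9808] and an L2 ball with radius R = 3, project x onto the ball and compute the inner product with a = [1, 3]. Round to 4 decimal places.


Step 1: Compute ||x|| (intermediates to 6 decimals).
||x|| = sqrt(2.3516^2 + 1.9808^2) = 3.074669
Step 2: Project.
Since ||x|| > R, scale = R/||x|| = 3/3.074669 = 0.975715, proj(x) = scale * x
proj(x) = [2.294491, 1.932696]
Step 3: Dot product.
a^T * proj(x) = 1*2.294491 + 3*1.932696 = 8.0926


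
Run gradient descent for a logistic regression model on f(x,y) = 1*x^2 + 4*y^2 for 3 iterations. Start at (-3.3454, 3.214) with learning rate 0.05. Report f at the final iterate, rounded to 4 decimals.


Gradient descent on f(x,y) = 1*x^2 + 4*y^2.
Starting point: (-3.3454, 3.214), alpha = 0.05
Step 1: grad_x = 2*1*-3.3454 = -6.6908, grad_y = 2*4*3.214 = 25.712
  x_1 = -3.3454 - 0.05*-6.6908 = -3.0109
  y_1 = 3.214 - 0.05*25.712 = 1.9284
Step 2: grad_x = 2*1*-3.0109 = -6.0217, grad_y = 2*4*1.9284 = 15.4272
  x_2 = -3.0109 - 0.05*-6.0217 = -2.7098
  y_2 = 1.9284 - 0.05*15.4272 = 1.157
Step 3: grad_x = 2*1*-2.7098 = -5.4195, grad_y = 2*4*1.157 = 9.2563
  x_3 = -2.7098 - 0.05*-5.4195 = -2.4388
  y_3 = 1.157 - 0.05*9.2563 = 0.6942
f(-2.4388, 0.6942) = 1*(-2.4388)^2 + 4*0.6942^2 = 7.8755


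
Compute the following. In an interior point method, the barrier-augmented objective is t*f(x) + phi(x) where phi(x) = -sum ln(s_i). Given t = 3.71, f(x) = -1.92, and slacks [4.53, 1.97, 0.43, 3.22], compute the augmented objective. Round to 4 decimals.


Step 1: Compute log-barrier.
ln values: [1.5107, 0.678, -0.844, 1.1694]
phi = -(1.5107 + 0.678 - 0.844 + 1.1694) = -2.5142
Step 2: Compute augmented objective.
t*f(x) = 3.71*-1.92 = -7.1232
Total = -7.1232 - 2.5142 = -9.6374


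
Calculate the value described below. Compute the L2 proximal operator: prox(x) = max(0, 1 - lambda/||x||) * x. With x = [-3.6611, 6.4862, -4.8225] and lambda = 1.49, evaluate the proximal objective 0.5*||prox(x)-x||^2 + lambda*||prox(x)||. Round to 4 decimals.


Step 1: Compute ||x||.
||x|| = 8.873
Step 2: Compute scaling factor.
scale = max(0, 1 - 1.49/8.873) = 0.8321
Step 3: prox(x) = [-3.0463, 5.397, -4.0127]
||prox(x)|| = 7.383
Step 4: Proximal objective.
0.5*||prox-x||^2 = 1.1101
lambda*||prox|| = 11.0007
Total = 12.1108


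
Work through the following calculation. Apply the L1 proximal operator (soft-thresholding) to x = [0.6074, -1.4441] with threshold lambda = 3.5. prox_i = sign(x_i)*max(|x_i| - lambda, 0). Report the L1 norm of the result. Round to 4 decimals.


Soft-thresholding with lambda = 3.5:
prox(0.6074) = sign(0.6074)*max(|0.6074| - 3.5, 0) = 0.0
prox(-1.4441) = sign(-1.4441)*max(|-1.4441| - 3.5, 0) = 0.0
prox(x) = [0.0, 0.0]
||prox(x)||_1 = 0.0 + 0.0 = 0.0


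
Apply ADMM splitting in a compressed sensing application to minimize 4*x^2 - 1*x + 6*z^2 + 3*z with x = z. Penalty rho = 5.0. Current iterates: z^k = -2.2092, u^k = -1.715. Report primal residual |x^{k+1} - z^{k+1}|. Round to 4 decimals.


ADMM iteration with rho = 5.0, z^k = -2.2092, u^k = -1.715
Step 1: x-update.
Minimize 4*x^2 - 1*x + (5.0/2)*(x + 2.2092 - 1.715)^2
FOC: (2*4 + 5.0)*x = 1 + 5.0*(-2.2092 + 1.715)
x^{k+1} = -0.1132
Step 2: z-update.
Minimize 6*z^2 + 3*z + (5.0/2)*(-0.1132 - z - 1.715)^2
FOC: (2*6 + 5.0)*z = -3 + 5.0*(-0.1132 - 1.715)
z^{k+1} = -0.7142
Step 3: u-update.
u^{k+1} = -1.715 - 0.1132 + 0.7142 = -1.114
Step 4: Primal residual = |-0.1132 + 0.7142| = 0.601


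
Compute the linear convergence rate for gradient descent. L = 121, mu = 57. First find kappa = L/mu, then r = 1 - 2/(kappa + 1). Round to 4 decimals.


Step 1: Compute the condition number.
kappa = L/mu = 121/57 = 2.1228
Step 2: Compute the convergence rate.
r = 1 - 2/(kappa + 1) = 1 - 2*mu/(L + mu) = (L - mu)/(L + mu) = 64/178 = 0.3596


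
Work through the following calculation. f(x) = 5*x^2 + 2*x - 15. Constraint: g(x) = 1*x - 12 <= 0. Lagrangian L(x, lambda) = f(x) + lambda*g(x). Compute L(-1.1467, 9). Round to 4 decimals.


Step 1: Evaluate f(x).
f(-1.1467) = 5*(-1.1467)^2 + 2*(-1.1467) - 15 = -10.7188
Step 2: Evaluate g(x).
g(-1.1467) = 1*-1.1467 - 12 = -13.1467
Step 3: Compute Lagrangian.
L = -10.7188 + 9*-13.1467 = -129.0391


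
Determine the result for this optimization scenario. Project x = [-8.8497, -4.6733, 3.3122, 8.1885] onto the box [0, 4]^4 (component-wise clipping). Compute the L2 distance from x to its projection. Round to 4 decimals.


Project each component onto [0, 4].
clip(-8.8497) = 0.0, clip(-4.6733) = 0.0, clip(3.3122) = 3.3122, clip(8.1885) = 4.0
Projection = [0.0, 0.0, 3.3122, 4.0]
Squared diffs: [78.3172, 21.8397, 0.0, 17.5435]
Distance = sqrt(117.7004) = 10.849


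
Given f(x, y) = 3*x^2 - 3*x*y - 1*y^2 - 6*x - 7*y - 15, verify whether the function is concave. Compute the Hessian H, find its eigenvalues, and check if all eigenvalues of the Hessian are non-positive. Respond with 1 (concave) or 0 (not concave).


The Hessian of f(x,y) = 3*x^2 - 3*x*y - 1*y^2 - 6*x - 7*y - 15 is:
H = [[6, -3], [-3, -2]]
Trace = 6 - 2 = 4
Determinant = 6*-2 - (-3)^2 = -21
Discriminant = (4)^2 - 4*-21 = 100.0
Eigenvalues: lambda_1 = -3.0, lambda_2 = 7.0
The function is not concave.

0


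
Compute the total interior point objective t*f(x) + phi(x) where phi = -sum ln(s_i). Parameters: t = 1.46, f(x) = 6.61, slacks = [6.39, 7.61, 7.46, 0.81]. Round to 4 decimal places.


Step 1: Compute log-barrier.
ln values: [1.8547, 2.0295, 2.0096, -0.2107]
phi = -(1.8547 + 2.0295 + 2.0096 - 0.2107) = -5.683
Step 2: Compute augmented objective.
t*f(x) = 1.46*6.61 = 9.6506
Total = 9.6506 - 5.683 = 3.9676


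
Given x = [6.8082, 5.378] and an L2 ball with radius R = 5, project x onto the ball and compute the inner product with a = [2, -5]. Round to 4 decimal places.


Step 1: Compute ||x|| (intermediates to 6 decimals).
||x|| = sqrt(6.8082^2 + 5.378^2) = 8.676086
Step 2: Project.
Since ||x|| > R, scale = R/||x|| = 5/8.676086 = 0.576297, proj(x) = scale * x
proj(x) = [3.923545, 3.099325]
Step 3: Dot product.
a^T * proj(x) = 2*3.923545 - 5*3.099325 = -7.6495


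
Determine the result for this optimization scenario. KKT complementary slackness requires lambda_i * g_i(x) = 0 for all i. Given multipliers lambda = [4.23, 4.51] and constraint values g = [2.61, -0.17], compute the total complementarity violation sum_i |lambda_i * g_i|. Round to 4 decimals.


KKT complementary slackness check:
lambda_1 * g_1 = 4.23 * 2.61 = 11.0403
lambda_2 * g_2 = 4.51 * -0.17 = -0.7667
Total violation = 11.0403 + 0.7667 = 11.807


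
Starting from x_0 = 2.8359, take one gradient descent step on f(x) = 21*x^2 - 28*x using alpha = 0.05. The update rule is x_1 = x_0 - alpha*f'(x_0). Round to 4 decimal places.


We compute the gradient at x_0 and apply the update.
f'(x) = 42*x - 28
f'(2.8359) = 42*2.8359 - 28 = 91.1078
x_1 = 2.8359 - 0.05*91.1078 = -1.7195


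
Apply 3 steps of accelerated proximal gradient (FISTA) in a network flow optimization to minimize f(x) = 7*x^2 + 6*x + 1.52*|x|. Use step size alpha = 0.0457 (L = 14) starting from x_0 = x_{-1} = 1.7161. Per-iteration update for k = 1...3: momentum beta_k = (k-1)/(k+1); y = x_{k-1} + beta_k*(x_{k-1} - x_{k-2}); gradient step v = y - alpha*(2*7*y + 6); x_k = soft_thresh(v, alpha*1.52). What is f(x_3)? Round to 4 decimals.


FISTA on f(x) = 7*x^2 + 6*x + 1.52*|x|
L = 14, alpha = 0.0457
Iteration 1: beta = 0.0, y = 1.7161 + 0.0*(1.7161 - 1.7161) = 1.7161
  grad(y) = 30.0254, v = y - alpha*grad = 0.3439
  prox(v) = soft_thresh(0.3439, 0.0695) = 0.2745
Iteration 2: beta = 0.3333, y = 0.2745 + 0.3333*(0.2745 - 1.7161) = -0.2061
  grad(y) = 3.1151, v = y - alpha*grad = -0.3484
  prox(v) = soft_thresh(-0.3484, 0.0695) = -0.279
Iteration 3: beta = 0.5, y = -0.279 + 0.5*(-0.279 - 0.2745) = -0.5557
  grad(y) = -1.7795, v = y - alpha*grad = -0.4744
  prox(v) = soft_thresh(-0.4744, 0.0695) = -0.4049
f(x_3) = 7*(-0.4049)^2 + 6*(-0.4049) + 1.52*|-0.4049| = -0.6664


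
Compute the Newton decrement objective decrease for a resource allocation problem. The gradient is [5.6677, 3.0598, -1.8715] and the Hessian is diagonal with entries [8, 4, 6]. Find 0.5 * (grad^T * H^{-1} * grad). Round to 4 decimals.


Step 1: H is diagonal, so H^(-1) * g = [0.7085, 0.765, -0.3119].
Step 2: g^T H^(-1) g = sum_i g_i^2 / H_ii
  = (5.6677)^2/8 + (3.0598)^2/4 + (-1.8715)^2/6
  = 4.0154 + 2.3406 + 0.5838 = 6.9397
Step 3: Objective decrease = 0.5 * g^T H^(-1) g = 3.4698


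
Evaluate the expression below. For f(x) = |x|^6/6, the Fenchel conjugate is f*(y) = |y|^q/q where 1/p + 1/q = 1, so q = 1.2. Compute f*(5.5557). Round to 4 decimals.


The conjugate exponent q satisfies 1/p + 1/q = 1.
p = 6, so q = 6/(6 - 1) = 1.2
|y|^q = 5.5557^1.2 = 7.8286
f*(5.5557) = 7.8286 / 1.2 = 6.5239


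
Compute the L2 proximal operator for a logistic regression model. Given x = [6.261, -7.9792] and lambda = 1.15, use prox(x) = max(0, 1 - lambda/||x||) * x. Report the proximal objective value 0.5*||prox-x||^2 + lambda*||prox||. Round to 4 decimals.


Step 1: Compute ||x||.
||x|| = 10.1424
Step 2: Compute scaling factor.
scale = max(0, 1 - 1.15/10.1424) = 0.8866
Step 3: prox(x) = [5.5511, -7.0745]
||prox(x)|| = 8.9924
Step 4: Proximal objective.
0.5*||prox-x||^2 = 0.6613
lambda*||prox|| = 10.3413
Total = 11.0025


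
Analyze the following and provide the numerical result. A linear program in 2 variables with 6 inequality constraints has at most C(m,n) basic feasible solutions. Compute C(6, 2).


Each vertex corresponds to some choice of n active constraints out of m, so the number of vertices is at most C(m, n) = m! / (n!(m-n)!).
m = 6, n = 2
Numerator: 6 * 5
Denominator: 2! = 2
C(6, 2) = 15


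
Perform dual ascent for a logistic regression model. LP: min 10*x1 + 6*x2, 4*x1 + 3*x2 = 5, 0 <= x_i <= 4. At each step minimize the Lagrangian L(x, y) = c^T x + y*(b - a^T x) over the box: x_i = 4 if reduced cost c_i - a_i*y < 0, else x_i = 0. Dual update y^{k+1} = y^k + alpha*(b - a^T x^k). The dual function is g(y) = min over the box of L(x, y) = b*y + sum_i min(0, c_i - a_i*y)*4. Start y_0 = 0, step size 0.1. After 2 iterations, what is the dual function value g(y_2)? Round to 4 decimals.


Dual ascent for LP: min 10*x1 + 6*x2, 4*x1 + 3*x2 = 5, 0 <= x_i <= 4
Step 1: y^k = 0.0, reduced costs: (10.0, 6.0)
  x^k = (0.0, 0.0), subgradient = b - a^T x = 5.0
  y^{k+1} = 0.0 + 0.1*5.0 = 0.5
Step 2: y^k = 0.5, reduced costs: (8.0, 4.5)
  x^k = (0.0, 0.0), subgradient = b - a^T x = 5.0
  y^{k+1} = 0.5 + 0.1*5.0 = 1.0
Dual objective at y_2 = 1.0: reduced costs (6.0, 3.0), box minimizer x = (0.0, 0.0)
g(y_2) = b*y + (c1 - a1*y)*x1 + (c2 - a2*y)*x2 = 5*1.0 + 6.0*0.0 + 3.0*0.0 = 5.0 + 0.0 + 0.0 = 5.0


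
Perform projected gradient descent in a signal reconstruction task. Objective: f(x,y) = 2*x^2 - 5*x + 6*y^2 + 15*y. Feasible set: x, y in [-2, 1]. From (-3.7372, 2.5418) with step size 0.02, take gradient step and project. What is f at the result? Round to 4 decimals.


Step 1: Compute gradient at (-3.7372, 2.5418).
grad_x = 2*2*-3.7372 - 5 = -19.9488
grad_y = 2*6*2.5418 + 15 = 45.5016
Step 2: Gradient step.
x_raw = -3.7372 - 0.02*-19.9488 = -3.3382
y_raw = 2.5418 - 0.02*45.5016 = 1.6318
Step 3: Project onto [-2, 1].
x_proj = clip(-3.3382) = -2.0
y_proj = clip(1.6318) = 1.0
Step 4: Evaluate f.
f(-2.0, 1.0) = 39.0


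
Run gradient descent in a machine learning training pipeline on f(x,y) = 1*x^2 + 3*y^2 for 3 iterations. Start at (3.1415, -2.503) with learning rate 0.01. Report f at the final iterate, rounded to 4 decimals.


Gradient descent on f(x,y) = 1*x^2 + 3*y^2.
Starting point: (3.1415, -2.503), alpha = 0.01
Step 1: grad_x = 2*1*3.1415 = 6.283, grad_y = 2*3*-2.503 = -15.018
  x_1 = 3.1415 - 0.01*6.283 = 3.0787
  y_1 = -2.503 - 0.01*-15.018 = -2.3528
Step 2: grad_x = 2*1*3.0787 = 6.1573, grad_y = 2*3*-2.3528 = -14.1169
  x_2 = 3.0787 - 0.01*6.1573 = 3.0171
  y_2 = -2.3528 - 0.01*-14.1169 = -2.2117
Step 3: grad_x = 2*1*3.0171 = 6.0342, grad_y = 2*3*-2.2117 = -13.2699
  x_3 = 3.0171 - 0.01*6.0342 = 2.9568
  y_3 = -2.2117 - 0.01*-13.2699 = -2.079
f(2.9568, -2.079) = 1*2.9568^2 + 3*(-2.079)^2 = 21.7085


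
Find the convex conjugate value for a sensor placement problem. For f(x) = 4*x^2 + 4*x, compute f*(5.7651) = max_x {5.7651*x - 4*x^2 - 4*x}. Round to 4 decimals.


f*(y) = sup_x {y*x - a*x^2 - b*x} = sup_x {(y-b)*x - a*x^2}
FOC: (y - b) - 2a*x = 0 => x* = (y - b)/(2a)
x* = (5.7651 - 4)/(2*4) = 0.2206
f*(5.7651) = (y-b)^2/(4a) = (5.7651 - 4)^2/(4*4)
= 3.1156/16 = 0.1947


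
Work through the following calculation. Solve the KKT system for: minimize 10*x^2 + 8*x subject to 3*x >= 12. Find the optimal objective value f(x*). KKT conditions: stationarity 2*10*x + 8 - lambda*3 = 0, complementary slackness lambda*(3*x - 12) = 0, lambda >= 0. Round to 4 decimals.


Step 1: Try lambda = 0 (constraint inactive).
x_unc = -8/(2*10) = -0.4
Check: 3*-0.4 = -1.2 < 12 -- violated!
Step 2: Constraint must be active: 3*x = 12
x* = 12/3 = 4.0
lambda = (2*10*4.0 + 8)/3 = 29.3333
Step 3: Compute optimal value.
f(x*) = 10*4.0^2 + 8*4.0 = 192.0


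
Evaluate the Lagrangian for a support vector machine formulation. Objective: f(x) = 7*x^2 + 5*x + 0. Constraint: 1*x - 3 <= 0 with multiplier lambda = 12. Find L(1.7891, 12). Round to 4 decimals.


Step 1: Evaluate f(x).
f(1.7891) = 7*1.7891^2 + 5*1.7891 + 0 = 31.3517
Step 2: Evaluate g(x).
g(1.7891) = 1*1.7891 - 3 = -1.2109
Step 3: Compute Lagrangian.
L = 31.3517 + 12*-1.2109 = 16.8209


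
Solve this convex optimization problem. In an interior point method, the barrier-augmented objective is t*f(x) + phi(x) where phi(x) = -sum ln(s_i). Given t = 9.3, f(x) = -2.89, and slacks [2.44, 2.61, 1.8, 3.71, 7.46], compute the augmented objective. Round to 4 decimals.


Step 1: Compute log-barrier.
ln values: [0.892, 0.9594, 0.5878, 1.311, 2.0096]
phi = -(0.892 + 0.9594 + 0.5878 + 1.311 + 2.0096) = -5.7597
Step 2: Compute augmented objective.
t*f(x) = 9.3*-2.89 = -26.877
Total = -26.877 - 5.7597 = -32.6367


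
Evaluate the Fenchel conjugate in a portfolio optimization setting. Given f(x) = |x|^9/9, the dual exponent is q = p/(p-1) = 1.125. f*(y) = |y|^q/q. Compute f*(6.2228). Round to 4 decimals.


The conjugate exponent q satisfies 1/p + 1/q = 1.
p = 9, so q = 9/(9 - 1) = 1.125
|y|^q = 6.2228^1.125 = 7.8205
f*(6.2228) = 7.8205 / 1.125 = 6.9515


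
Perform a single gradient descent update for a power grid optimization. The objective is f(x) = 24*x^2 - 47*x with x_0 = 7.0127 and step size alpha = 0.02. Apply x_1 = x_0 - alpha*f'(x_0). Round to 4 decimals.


We compute the gradient at x_0 and apply the update.
f'(x) = 48*x - 47
f'(7.0127) = 48*7.0127 - 47 = 289.6096
x_1 = 7.0127 - 0.02*289.6096 = 1.2205


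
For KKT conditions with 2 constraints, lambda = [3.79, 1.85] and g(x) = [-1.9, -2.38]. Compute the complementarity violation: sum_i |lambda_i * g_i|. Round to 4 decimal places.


KKT complementary slackness check:
lambda_1 * g_1 = 3.79 * -1.9 = -7.201
lambda_2 * g_2 = 1.85 * -2.38 = -4.403
Total violation = 7.201 + 4.403 = 11.604


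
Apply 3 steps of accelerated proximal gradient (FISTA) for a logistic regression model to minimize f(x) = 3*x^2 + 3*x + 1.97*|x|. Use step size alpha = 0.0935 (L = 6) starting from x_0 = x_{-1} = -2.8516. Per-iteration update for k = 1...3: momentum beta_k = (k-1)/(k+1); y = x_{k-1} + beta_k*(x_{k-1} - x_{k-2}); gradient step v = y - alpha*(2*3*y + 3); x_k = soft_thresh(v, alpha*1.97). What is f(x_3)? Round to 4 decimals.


FISTA on f(x) = 3*x^2 + 3*x + 1.97*|x|
L = 6, alpha = 0.0935
Iteration 1: beta = 0.0, y = -2.8516 + 0.0*(-2.8516 + 2.8516) = -2.8516
  grad(y) = -14.1096, v = y - alpha*grad = -1.5324
  prox(v) = soft_thresh(-1.5324, 0.1842) = -1.3482
Iteration 2: beta = 0.3333, y = -1.3482 + 0.3333*(-1.3482 + 2.8516) = -0.847
  grad(y) = -2.0821, v = y - alpha*grad = -0.6523
  prox(v) = soft_thresh(-0.6523, 0.1842) = -0.4681
Iteration 3: beta = 0.5, y = -0.4681 + 0.5*(-0.4681 + 1.3482) = -0.0281
  grad(y) = 2.8312, v = y - alpha*grad = -0.2929
  prox(v) = soft_thresh(-0.2929, 0.1842) = -0.1087
f(x_3) = 3*(-0.1087)^2 + 3*(-0.1087) + 1.97*|-0.1087| = -0.0765


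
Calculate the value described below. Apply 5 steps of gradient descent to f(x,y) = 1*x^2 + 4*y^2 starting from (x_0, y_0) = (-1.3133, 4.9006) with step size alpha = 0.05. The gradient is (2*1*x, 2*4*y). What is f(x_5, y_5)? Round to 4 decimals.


Gradient descent on f(x,y) = 1*x^2 + 4*y^2.
Starting point: (-1.3133, 4.9006), alpha = 0.05
Step 1: grad_x = 2*1*-1.3133 = -2.6266, grad_y = 2*4*4.9006 = 39.2048
  x_1 = -1.3133 - 0.05*-2.6266 = -1.182
  y_1 = 4.9006 - 0.05*39.2048 = 2.9404
Step 2: grad_x = 2*1*-1.182 = -2.3639, grad_y = 2*4*2.9404 = 23.5229
  x_2 = -1.182 - 0.05*-2.3639 = -1.0638
  y_2 = 2.9404 - 0.05*23.5229 = 1.7642
Step 3: grad_x = 2*1*-1.0638 = -2.1275, grad_y = 2*4*1.7642 = 14.1137
  x_3 = -1.0638 - 0.05*-2.1275 = -0.9574
  y_3 = 1.7642 - 0.05*14.1137 = 1.0585
Step 4: grad_x = 2*1*-0.9574 = -1.9148, grad_y = 2*4*1.0585 = 8.4682
  x_4 = -0.9574 - 0.05*-1.9148 = -0.8617
  y_4 = 1.0585 - 0.05*8.4682 = 0.6351
Step 5: grad_x = 2*1*-0.8617 = -1.7233, grad_y = 2*4*0.6351 = 5.0809
  x_5 = -0.8617 - 0.05*-1.7233 = -0.7755
  y_5 = 0.6351 - 0.05*5.0809 = 0.3811
f(-0.7755, 0.3811) = 1*(-0.7755)^2 + 4*0.3811^2 = 1.1822


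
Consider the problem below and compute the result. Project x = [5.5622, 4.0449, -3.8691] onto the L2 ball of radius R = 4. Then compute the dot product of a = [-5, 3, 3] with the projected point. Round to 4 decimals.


Step 1: Compute ||x|| (intermediates to 6 decimals).
||x|| = sqrt(5.5622^2 + 4.0449^2 + (-3.8691)^2) = 7.891085
Step 2: Project.
Since ||x|| > R, scale = R/||x|| = 4/7.891085 = 0.506901, proj(x) = scale * x
proj(x) = [2.819485, 2.050364, -1.961251]
Step 3: Dot product.
a^T * proj(x) = -5*2.819485 + 3*2.050364 + 3*(-1.961251) = -13.8301


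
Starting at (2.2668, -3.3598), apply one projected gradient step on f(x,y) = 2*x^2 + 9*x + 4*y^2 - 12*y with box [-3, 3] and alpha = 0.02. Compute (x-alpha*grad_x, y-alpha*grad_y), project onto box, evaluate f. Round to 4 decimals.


Step 1: Compute gradient at (2.2668, -3.3598).
grad_x = 2*2*2.2668 + 9 = 18.0672
grad_y = 2*4*-3.3598 - 12 = -38.8784
Step 2: Gradient step.
x_raw = 2.2668 - 0.02*18.0672 = 1.9055
y_raw = -3.3598 - 0.02*-38.8784 = -2.5822
Step 3: Project onto [-3, 3].
x_proj = clip(1.9055) = 1.9055
y_proj = clip(-2.5822) = -2.5822
Step 4: Evaluate f.
f(1.9055, -2.5822) = 82.0691


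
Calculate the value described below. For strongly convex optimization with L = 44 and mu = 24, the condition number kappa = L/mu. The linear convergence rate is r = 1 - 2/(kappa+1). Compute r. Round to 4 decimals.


Step 1: Compute the condition number.
kappa = L/mu = 44/24 = 1.8333
Step 2: Compute the convergence rate.
r = 1 - 2/(kappa + 1) = 1 - 2*mu/(L + mu) = (L - mu)/(L + mu) = 20/68 = 0.2941


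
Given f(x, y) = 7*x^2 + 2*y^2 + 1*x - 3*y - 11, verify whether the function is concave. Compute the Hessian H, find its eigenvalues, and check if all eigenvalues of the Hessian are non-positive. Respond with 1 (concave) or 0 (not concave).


The Hessian of f(x,y) = 7*x^2 + 2*y^2 + 1*x - 3*y - 11 is:
H = [[14, 0], [0, 4]]
Trace = 14 + 4 = 18
Determinant = 14*4 - (0)^2 = 56
Discriminant = (18)^2 - 4*56 = 100.0
Eigenvalues: lambda_1 = 4.0, lambda_2 = 14.0
The function is not concave.

0


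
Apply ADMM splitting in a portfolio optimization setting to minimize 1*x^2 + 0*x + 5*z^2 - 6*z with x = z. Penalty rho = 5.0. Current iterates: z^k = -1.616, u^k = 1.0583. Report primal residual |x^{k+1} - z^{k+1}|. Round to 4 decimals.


ADMM iteration with rho = 5.0, z^k = -1.616, u^k = 1.0583
Step 1: x-update.
Minimize 1*x^2 + 0*x + (5.0/2)*(x + 1.616 + 1.0583)^2
FOC: (2*1 + 5.0)*x = 0 + 5.0*(-1.616 - 1.0583)
x^{k+1} = -1.9102
Step 2: z-update.
Minimize 5*z^2 - 6*z + (5.0/2)*(-1.9102 - z + 1.0583)^2
FOC: (2*5 + 5.0)*z = 6 + 5.0*(-1.9102 + 1.0583)
z^{k+1} = 0.116
Step 3: u-update.
u^{k+1} = 1.0583 - 1.9102 - 0.116 = -0.9679
Step 4: Primal residual = |-1.9102 - 0.116| = 2.0262


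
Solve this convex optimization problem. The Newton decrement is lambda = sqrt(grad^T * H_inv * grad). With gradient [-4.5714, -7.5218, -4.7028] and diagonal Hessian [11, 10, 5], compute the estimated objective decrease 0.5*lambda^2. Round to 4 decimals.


Step 1: H is diagonal, so H^(-1) * g = [-0.4156, -0.7522, -0.9406].
Step 2: g^T H^(-1) g = sum_i g_i^2 / H_ii
  = (-4.5714)^2/11 + (-7.5218)^2/10 + (-4.7028)^2/5
  = 1.8998 + 5.6577 + 4.4233 = 11.9808
Step 3: Objective decrease = 0.5 * g^T H^(-1) g = 5.9904


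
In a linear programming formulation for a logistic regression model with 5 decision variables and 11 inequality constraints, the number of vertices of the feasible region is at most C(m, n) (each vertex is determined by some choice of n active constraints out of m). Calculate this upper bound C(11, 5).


Each vertex corresponds to some choice of n active constraints out of m, so the number of vertices is at most C(m, n) = m! / (n!(m-n)!).
m = 11, n = 5
Numerator: 11 * 10 * 9 * 8 * 7
Denominator: 5! = 120
C(11, 5) = 462


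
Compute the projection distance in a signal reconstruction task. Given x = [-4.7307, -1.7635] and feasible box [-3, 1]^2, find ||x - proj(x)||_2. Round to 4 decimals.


Project each component onto [-3, 1].
clip(-4.7307) = -3.0, clip(-1.7635) = -1.7635
Projection = [-3.0, -1.7635]
Squared diffs: [2.9953, 0.0]
Distance = sqrt(2.9953) = 1.7307


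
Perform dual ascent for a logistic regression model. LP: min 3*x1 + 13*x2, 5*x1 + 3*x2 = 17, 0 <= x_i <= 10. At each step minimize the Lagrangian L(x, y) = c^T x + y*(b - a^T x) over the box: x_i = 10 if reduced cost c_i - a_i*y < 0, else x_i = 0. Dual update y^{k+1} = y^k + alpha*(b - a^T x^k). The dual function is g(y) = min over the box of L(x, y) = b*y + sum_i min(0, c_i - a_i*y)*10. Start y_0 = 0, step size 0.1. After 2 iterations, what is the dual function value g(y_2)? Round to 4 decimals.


Dual ascent for LP: min 3*x1 + 13*x2, 5*x1 + 3*x2 = 17, 0 <= x_i <= 10
Step 1: y^k = 0.0, reduced costs: (3.0, 13.0)
  x^k = (0.0, 0.0), subgradient = b - a^T x = 17.0
  y^{k+1} = 0.0 + 0.1*17.0 = 1.7
Step 2: y^k = 1.7, reduced costs: (-5.5, 7.9)
  x^k = (10.0, 0.0), subgradient = b - a^T x = -33.0
  y^{k+1} = 1.7 + 0.1*-33.0 = -1.6
Dual objective at y_2 = -1.6: reduced costs (11.0, 17.8), box minimizer x = (0.0, 0.0)
g(y_2) = b*y + (c1 - a1*y)*x1 + (c2 - a2*y)*x2 = 17*(-1.6) + 11.0*0.0 + 17.8*0.0 = -27.2 + 0.0 + 0.0 = -27.2


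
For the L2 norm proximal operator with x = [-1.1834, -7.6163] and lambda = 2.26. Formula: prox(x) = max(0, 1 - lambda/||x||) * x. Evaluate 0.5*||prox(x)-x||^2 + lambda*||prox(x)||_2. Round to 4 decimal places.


Step 1: Compute ||x||.
||x|| = 7.7077
Step 2: Compute scaling factor.
scale = max(0, 1 - 2.26/7.7077) = 0.7068
Step 3: prox(x) = [-0.8364, -5.3831]
||prox(x)|| = 5.4477
Step 4: Proximal objective.
0.5*||prox-x||^2 = 2.5538
lambda*||prox|| = 12.3118
Total = 14.8656


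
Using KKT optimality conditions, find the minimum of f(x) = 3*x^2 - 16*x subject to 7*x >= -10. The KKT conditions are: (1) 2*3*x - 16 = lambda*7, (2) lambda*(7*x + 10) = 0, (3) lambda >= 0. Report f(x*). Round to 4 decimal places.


Step 1: Try lambda = 0 (constraint inactive).
Stationarity: 2*3*x - 16 = 0
x* = 16/(2*3) = 8/3 = 2.6667 (rounded; the exact value 8/3 is used below)
Check constraint: 7*2.6667 = 18.6669 >= -10 -- satisfied.
Step 2: Compute optimal value.
f(x*) = 3*(8/3)^2 - 16*(8/3) = -21.3333


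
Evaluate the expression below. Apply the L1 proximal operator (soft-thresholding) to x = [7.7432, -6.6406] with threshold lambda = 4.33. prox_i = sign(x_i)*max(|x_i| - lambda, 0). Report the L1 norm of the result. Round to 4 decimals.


Soft-thresholding with lambda = 4.33:
prox(7.7432) = sign(7.7432)*max(|7.7432| - 4.33, 0) = 3.4132
prox(-6.6406) = sign(-6.6406)*max(|-6.6406| - 4.33, 0) = -2.3106
prox(x) = [3.4132, -2.3106]
||prox(x)||_1 = 3.4132 + 2.3106 = 5.7238


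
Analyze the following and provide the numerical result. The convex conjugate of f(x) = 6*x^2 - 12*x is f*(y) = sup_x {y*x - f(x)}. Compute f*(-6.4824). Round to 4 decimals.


f*(y) = sup_x {y*x - a*x^2 - b*x} = sup_x {(y-b)*x - a*x^2}
FOC: (y - b) - 2a*x = 0 => x* = (y - b)/(2a)
x* = (-6.4824 + 12)/(2*6) = 0.4598
f*(-6.4824) = (y-b)^2/(4a) = (-6.4824 + 12)^2/(4*6)
= 30.4439/24 = 1.2685


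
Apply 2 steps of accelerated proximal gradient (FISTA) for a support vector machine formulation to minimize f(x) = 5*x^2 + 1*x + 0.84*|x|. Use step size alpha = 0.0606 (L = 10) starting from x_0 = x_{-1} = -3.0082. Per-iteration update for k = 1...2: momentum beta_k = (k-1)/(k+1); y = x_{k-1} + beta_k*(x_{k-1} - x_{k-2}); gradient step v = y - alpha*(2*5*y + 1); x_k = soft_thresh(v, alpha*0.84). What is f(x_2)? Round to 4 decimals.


FISTA on f(x) = 5*x^2 + 1*x + 0.84*|x|
L = 10, alpha = 0.0606
Iteration 1: beta = 0.0, y = -3.0082 + 0.0*(-3.0082 + 3.0082) = -3.0082
  grad(y) = -29.082, v = y - alpha*grad = -1.2458
  prox(v) = soft_thresh(-1.2458, 0.0509) = -1.1949
Iteration 2: beta = 0.3333, y = -1.1949 + 0.3333*(-1.1949 + 3.0082) = -0.5905
  grad(y) = -4.905, v = y - alpha*grad = -0.2933
  prox(v) = soft_thresh(-0.2933, 0.0509) = -0.2424
f(x_2) = 5*(-0.2424)^2 + 1*(-0.2424) + 0.84*|-0.2424| = 0.2549


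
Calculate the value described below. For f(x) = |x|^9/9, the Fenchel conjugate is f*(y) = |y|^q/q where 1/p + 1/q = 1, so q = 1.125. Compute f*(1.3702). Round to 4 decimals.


The conjugate exponent q satisfies 1/p + 1/q = 1.
p = 9, so q = 9/(9 - 1) = 1.125
|y|^q = 1.3702^1.125 = 1.4252
f*(1.3702) = 1.4252 / 1.125 = 1.2669


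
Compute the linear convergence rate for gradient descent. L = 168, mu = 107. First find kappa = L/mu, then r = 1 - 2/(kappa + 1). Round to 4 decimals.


Step 1: Compute the condition number.
kappa = L/mu = 168/107 = 1.5701
Step 2: Compute the convergence rate.
r = 1 - 2/(kappa + 1) = 1 - 2*mu/(L + mu) = (L - mu)/(L + mu) = 61/275 = 0.2218


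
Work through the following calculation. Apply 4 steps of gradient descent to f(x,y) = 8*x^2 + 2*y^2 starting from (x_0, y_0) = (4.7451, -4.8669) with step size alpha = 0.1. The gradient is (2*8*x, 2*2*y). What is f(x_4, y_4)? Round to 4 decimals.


Gradient descent on f(x,y) = 8*x^2 + 2*y^2.
Starting point: (4.7451, -4.8669), alpha = 0.1
Step 1: grad_x = 2*8*4.7451 = 75.9216, grad_y = 2*2*-4.8669 = -19.4676
  x_1 = 4.7451 - 0.1*75.9216 = -2.8471
  y_1 = -4.8669 - 0.1*-19.4676 = -2.9201
Step 2: grad_x = 2*8*-2.8471 = -45.553, grad_y = 2*2*-2.9201 = -11.6806
  x_2 = -2.8471 - 0.1*-45.553 = 1.7082
  y_2 = -2.9201 - 0.1*-11.6806 = -1.7521
Step 3: grad_x = 2*8*1.7082 = 27.3318, grad_y = 2*2*-1.7521 = -7.0083
  x_3 = 1.7082 - 0.1*27.3318 = -1.0249
  y_3 = -1.7521 - 0.1*-7.0083 = -1.0513
Step 4: grad_x = 2*8*-1.0249 = -16.3991, grad_y = 2*2*-1.0513 = -4.205
  x_4 = -1.0249 - 0.1*-16.3991 = 0.615
  y_4 = -1.0513 - 0.1*-4.205 = -0.6308
f(0.615, -0.6308) = 8*0.615^2 + 2*(-0.6308)^2 = 3.8211


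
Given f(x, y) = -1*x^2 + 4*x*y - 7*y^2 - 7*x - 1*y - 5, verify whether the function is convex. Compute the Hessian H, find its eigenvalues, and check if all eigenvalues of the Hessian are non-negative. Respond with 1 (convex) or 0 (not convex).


The Hessian of f(x,y) = -1*x^2 + 4*x*y - 7*y^2 - 7*x - 1*y - 5 is:
H = [[-2, 4], [4, -14]]
Trace = -2 - 14 = -16
Determinant = -2*-14 - (4)^2 = 12
Discriminant = (-16)^2 - 4*12 = 208.0
Eigenvalues: lambda_1 = -15.2111, lambda_2 = -0.7889
The function is not convex.

0


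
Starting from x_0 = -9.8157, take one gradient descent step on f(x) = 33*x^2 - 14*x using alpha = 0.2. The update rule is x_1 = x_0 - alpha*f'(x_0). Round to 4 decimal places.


We compute the gradient at x_0 and apply the update.
f'(x) = 66*x - 14
f'(-9.8157) = 66*-9.8157 - 14 = -661.8362
x_1 = -9.8157 - 0.2*-661.8362 = 122.5515


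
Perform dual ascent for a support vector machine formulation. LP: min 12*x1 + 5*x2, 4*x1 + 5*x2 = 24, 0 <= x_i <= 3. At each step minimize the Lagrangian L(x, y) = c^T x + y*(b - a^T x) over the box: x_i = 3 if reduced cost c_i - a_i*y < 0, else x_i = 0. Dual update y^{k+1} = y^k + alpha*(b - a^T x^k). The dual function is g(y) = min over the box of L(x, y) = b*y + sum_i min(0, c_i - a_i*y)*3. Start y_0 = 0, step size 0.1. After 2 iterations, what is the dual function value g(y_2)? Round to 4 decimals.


Dual ascent for LP: min 12*x1 + 5*x2, 4*x1 + 5*x2 = 24, 0 <= x_i <= 3
Step 1: y^k = 0.0, reduced costs: (12.0, 5.0)
  x^k = (0.0, 0.0), subgradient = b - a^T x = 24.0
  y^{k+1} = 0.0 + 0.1*24.0 = 2.4
Step 2: y^k = 2.4, reduced costs: (2.4, -7.0)
  x^k = (0.0, 3.0), subgradient = b - a^T x = 9.0
  y^{k+1} = 2.4 + 0.1*9.0 = 3.3
Dual objective at y_2 = 3.3: reduced costs (-1.2, -11.5), box minimizer x = (3.0, 3.0)
g(y_2) = b*y + (c1 - a1*y)*x1 + (c2 - a2*y)*x2 = 24*3.3 + (-1.2)*3.0 + (-11.5)*3.0 = 79.2 - 3.6 - 34.5 = 41.1


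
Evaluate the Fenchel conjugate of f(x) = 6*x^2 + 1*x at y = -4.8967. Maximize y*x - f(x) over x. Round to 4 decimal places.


f*(y) = sup_x {y*x - a*x^2 - b*x} = sup_x {(y-b)*x - a*x^2}
FOC: (y - b) - 2a*x = 0 => x* = (y - b)/(2a)
x* = (-4.8967 - 1)/(2*6) = -0.4914
f*(-4.8967) = (y-b)^2/(4a) = (-4.8967 - 1)^2/(4*6)
= 34.7711/24 = 1.4488


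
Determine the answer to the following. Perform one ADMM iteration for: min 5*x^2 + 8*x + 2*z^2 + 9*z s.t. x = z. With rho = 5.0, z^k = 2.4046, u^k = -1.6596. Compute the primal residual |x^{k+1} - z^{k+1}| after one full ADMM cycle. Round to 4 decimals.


ADMM iteration with rho = 5.0, z^k = 2.4046, u^k = -1.6596
Step 1: x-update.
Minimize 5*x^2 + 8*x + (5.0/2)*(x - 2.4046 - 1.6596)^2
FOC: (2*5 + 5.0)*x = -8 + 5.0*(2.4046 + 1.6596)
x^{k+1} = 0.8214
Step 2: z-update.
Minimize 2*z^2 + 9*z + (5.0/2)*(0.8214 - z - 1.6596)^2
FOC: (2*2 + 5.0)*z = -9 + 5.0*(0.8214 - 1.6596)
z^{k+1} = -1.4657
Step 3: u-update.
u^{k+1} = -1.6596 + 0.8214 + 1.4657 = 0.6275
Step 4: Primal residual = |0.8214 + 1.4657| = 2.2871


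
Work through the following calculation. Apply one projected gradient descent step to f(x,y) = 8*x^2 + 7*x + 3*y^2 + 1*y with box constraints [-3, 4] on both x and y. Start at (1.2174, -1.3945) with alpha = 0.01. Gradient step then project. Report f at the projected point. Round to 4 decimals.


Step 1: Compute gradient at (1.2174, -1.3945).
grad_x = 2*8*1.2174 + 7 = 26.4784
grad_y = 2*3*-1.3945 + 1 = -7.367
Step 2: Gradient step.
x_raw = 1.2174 - 0.01*26.4784 = 0.9526
y_raw = -1.3945 - 0.01*-7.367 = -1.3208
Step 3: Project onto [-3, 4].
x_proj = clip(0.9526) = 0.9526
y_proj = clip(-1.3208) = -1.3208
Step 4: Evaluate f.
f(0.9526, -1.3208) = 17.8411


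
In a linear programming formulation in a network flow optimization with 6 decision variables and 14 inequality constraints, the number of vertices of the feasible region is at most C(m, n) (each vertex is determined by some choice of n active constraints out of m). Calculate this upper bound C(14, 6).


Each vertex corresponds to some choice of n active constraints out of m, so the number of vertices is at most C(m, n) = m! / (n!(m-n)!).
m = 14, n = 6
Numerator: 14 * 13 * 12 * 11 * 10 * 9
Denominator: 6! = 720
C(14, 6) = 3003


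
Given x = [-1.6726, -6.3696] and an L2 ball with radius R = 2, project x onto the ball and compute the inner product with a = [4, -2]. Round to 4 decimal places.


Step 1: Compute ||x|| (intermediates to 6 decimals).
||x|| = sqrt((-1.6726)^2 + (-6.3696)^2) = 6.585544
Step 2: Project.
Since ||x|| > R, scale = R/||x|| = 2/6.585544 = 0.303695, proj(x) = scale * x
proj(x) = [-0.50796, -1.934416]
Step 3: Dot product.
a^T * proj(x) = 4*(-0.50796) - 2*(-1.934416) = 1.837


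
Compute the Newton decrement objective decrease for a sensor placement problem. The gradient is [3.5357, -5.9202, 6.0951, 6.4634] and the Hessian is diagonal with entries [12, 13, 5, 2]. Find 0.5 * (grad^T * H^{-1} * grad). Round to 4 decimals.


Step 1: H is diagonal, so H^(-1) * g = [0.2946, -0.4554, 1.219, 3.2317].
Step 2: g^T H^(-1) g = sum_i g_i^2 / H_ii
  = (3.5357)^2/12 + (-5.9202)^2/13 + (6.0951)^2/5 + (6.4634)^2/2
  = 1.0418 + 2.6961 + 7.43 + 20.8878 = 32.0556
Step 3: Objective decrease = 0.5 * g^T H^(-1) g = 16.0278


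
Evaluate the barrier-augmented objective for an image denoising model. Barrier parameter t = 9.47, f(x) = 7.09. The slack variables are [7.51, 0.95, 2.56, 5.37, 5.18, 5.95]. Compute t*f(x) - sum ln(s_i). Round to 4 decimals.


Step 1: Compute log-barrier.
ln values: [2.0162, -0.0513, 0.94, 1.6808, 1.6448, 1.7834]
phi = -(2.0162 - 0.0513 + 0.94 + 1.6808 + 1.6448 + 1.7834) = -8.014
Step 2: Compute augmented objective.
t*f(x) = 9.47*7.09 = 67.1423
Total = 67.1423 - 8.014 = 59.1283


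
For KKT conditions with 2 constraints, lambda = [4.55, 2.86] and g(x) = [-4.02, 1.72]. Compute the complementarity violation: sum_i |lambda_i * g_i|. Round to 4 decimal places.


KKT complementary slackness check:
lambda_1 * g_1 = 4.55 * -4.02 = -18.291
lambda_2 * g_2 = 2.86 * 1.72 = 4.9192
Total violation = 18.291 + 4.9192 = 23.2102


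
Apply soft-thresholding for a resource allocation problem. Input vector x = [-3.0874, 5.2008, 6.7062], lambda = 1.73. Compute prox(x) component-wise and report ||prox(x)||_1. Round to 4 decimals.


Soft-thresholding with lambda = 1.73:
prox(-3.0874) = sign(-3.0874)*max(|-3.0874| - 1.73, 0) = -1.3574
prox(5.2008) = sign(5.2008)*max(|5.2008| - 1.73, 0) = 3.4708
prox(6.7062) = sign(6.7062)*max(|6.7062| - 1.73, 0) = 4.9762
prox(x) = [-1.3574, 3.4708, 4.9762]
||prox(x)||_1 = 1.3574 + 3.4708 + 4.9762 = 9.8044


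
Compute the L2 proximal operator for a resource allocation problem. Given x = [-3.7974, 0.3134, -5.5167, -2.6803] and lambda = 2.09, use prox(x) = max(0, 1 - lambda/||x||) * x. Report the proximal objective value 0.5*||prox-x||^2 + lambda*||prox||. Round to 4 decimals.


Step 1: Compute ||x||.
||x|| = 7.2206
Step 2: Compute scaling factor.
scale = max(0, 1 - 2.09/7.2206) = 0.7105
Step 3: prox(x) = [-2.6982, 0.2227, -3.9199, -1.9045]
||prox(x)|| = 5.1306
Step 4: Proximal objective.
0.5*||prox-x||^2 = 2.1841
lambda*||prox|| = 10.723
Total = 12.9069


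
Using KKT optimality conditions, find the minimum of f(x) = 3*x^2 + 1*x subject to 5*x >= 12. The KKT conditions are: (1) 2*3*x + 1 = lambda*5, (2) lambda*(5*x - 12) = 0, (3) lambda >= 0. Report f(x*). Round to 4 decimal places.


Step 1: Try lambda = 0 (constraint inactive).
x_unc = -1/(2*3) = -0.1667
Check: 5*-0.1667 = -0.8335 < 12 -- violated!
Step 2: Constraint must be active: 5*x = 12
x* = 12/5 = 2.4
lambda = (2*3*2.4 + 1)/5 = 3.08
Step 3: Compute optimal value.
f(x*) = 3*2.4^2 + 1*2.4 = 19.68


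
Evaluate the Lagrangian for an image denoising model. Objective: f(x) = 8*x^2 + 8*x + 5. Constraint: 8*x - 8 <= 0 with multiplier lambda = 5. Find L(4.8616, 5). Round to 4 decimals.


Step 1: Evaluate f(x).
f(4.8616) = 8*4.8616^2 + 8*4.8616 + 5 = 232.974
Step 2: Evaluate g(x).
g(4.8616) = 8*4.8616 - 8 = 30.8928
Step 3: Compute Lagrangian.
L = 232.974 + 5*30.8928 = 387.438


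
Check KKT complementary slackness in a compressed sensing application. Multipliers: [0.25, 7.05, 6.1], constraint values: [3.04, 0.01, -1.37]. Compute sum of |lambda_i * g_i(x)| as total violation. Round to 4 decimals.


KKT complementary slackness check:
lambda_1 * g_1 = 0.25 * 3.04 = 0.76
lambda_2 * g_2 = 7.05 * 0.01 = 0.0705
lambda_3 * g_3 = 6.1 * -1.37 = -8.357
Total violation = 0.76 + 0.0705 + 8.357 = 9.1875


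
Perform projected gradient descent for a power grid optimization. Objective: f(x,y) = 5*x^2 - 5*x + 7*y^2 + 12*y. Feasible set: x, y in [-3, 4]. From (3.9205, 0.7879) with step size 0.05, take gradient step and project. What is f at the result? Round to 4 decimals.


Step 1: Compute gradient at (3.9205, 0.7879).
grad_x = 2*5*3.9205 - 5 = 34.205
grad_y = 2*7*0.7879 + 12 = 23.0306
Step 2: Gradient step.
x_raw = 3.9205 - 0.05*34.205 = 2.2103
y_raw = 0.7879 - 0.05*23.0306 = -0.3636
Step 3: Project onto [-3, 4].
x_proj = clip(2.2103) = 2.2103
y_proj = clip(-0.3636) = -0.3636
Step 4: Evaluate f.
f(2.2103, -0.3636) = 9.9368


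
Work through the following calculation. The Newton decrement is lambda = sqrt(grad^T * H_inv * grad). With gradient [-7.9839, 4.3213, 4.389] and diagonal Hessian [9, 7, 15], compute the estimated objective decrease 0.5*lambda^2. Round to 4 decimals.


Step 1: H is diagonal, so H^(-1) * g = [-0.8871, 0.6173, 0.2926].
Step 2: g^T H^(-1) g = sum_i g_i^2 / H_ii
  = (-7.9839)^2/9 + (4.3213)^2/7 + (4.389)^2/15
  = 7.0825 + 2.6677 + 1.2842 = 11.0344
Step 3: Objective decrease = 0.5 * g^T H^(-1) g = 5.5172


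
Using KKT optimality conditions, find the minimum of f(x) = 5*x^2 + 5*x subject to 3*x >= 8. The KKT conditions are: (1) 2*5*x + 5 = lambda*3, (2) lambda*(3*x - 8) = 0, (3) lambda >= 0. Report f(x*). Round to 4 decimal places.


Step 1: Try lambda = 0 (constraint inactive).
x_unc = -5/(2*5) = -0.5
Check: 3*-0.5 = -1.5 < 8 -- violated!
Step 2: Constraint must be active: 3*x = 8
x* = 8/3 = 2.6667 (rounded; the exact value 8/3 is used below)
lambda = (2*5*(8/3) + 5)/3 = 10.5556
Step 3: Compute optimal value.
f(x*) = 5*(8/3)^2 + 5*(8/3) = 48.8889


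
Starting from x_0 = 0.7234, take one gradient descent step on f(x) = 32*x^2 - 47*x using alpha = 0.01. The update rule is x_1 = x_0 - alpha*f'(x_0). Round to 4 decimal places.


We compute the gradient at x_0 and apply the update.
f'(x) = 64*x - 47
f'(0.7234) = 64*0.7234 - 47 = -0.7024
x_1 = 0.7234 - 0.01*-0.7024 = 0.7304


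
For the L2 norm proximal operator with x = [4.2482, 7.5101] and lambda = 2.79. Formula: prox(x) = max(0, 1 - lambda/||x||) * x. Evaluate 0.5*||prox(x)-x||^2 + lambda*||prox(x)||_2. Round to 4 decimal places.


Step 1: Compute ||x||.
||x|| = 8.6284
Step 2: Compute scaling factor.
scale = max(0, 1 - 2.79/8.6284) = 0.6766
Step 3: prox(x) = [2.8745, 5.0817]
||prox(x)|| = 5.8384
Step 4: Proximal objective.
0.5*||prox-x||^2 = 3.8921
lambda*||prox|| = 16.2891
Total = 20.1811


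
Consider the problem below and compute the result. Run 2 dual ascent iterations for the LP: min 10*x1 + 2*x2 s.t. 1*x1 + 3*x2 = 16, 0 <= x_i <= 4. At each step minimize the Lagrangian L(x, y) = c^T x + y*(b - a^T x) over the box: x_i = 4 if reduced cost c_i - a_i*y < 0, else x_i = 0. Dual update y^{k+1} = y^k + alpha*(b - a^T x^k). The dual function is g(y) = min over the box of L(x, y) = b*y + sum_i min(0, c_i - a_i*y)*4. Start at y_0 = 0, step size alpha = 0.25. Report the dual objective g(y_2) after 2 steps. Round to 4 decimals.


Dual ascent for LP: min 10*x1 + 2*x2, 1*x1 + 3*x2 = 16, 0 <= x_i <= 4
Step 1: y^k = 0.0, reduced costs: (10.0, 2.0)
  x^k = (0.0, 0.0), subgradient = b - a^T x = 16.0
  y^{k+1} = 0.0 + 0.25*16.0 = 4.0
Step 2: y^k = 4.0, reduced costs: (6.0, -10.0)
  x^k = (0.0, 4.0), subgradient = b - a^T x = 4.0
  y^{k+1} = 4.0 + 0.25*4.0 = 5.0
Dual objective at y_2 = 5.0: reduced costs (5.0, -13.0), box minimizer x = (0.0, 4.0)
g(y_2) = b*y + (c1 - a1*y)*x1 + (c2 - a2*y)*x2 = 16*5.0 + 5.0*0.0 + (-13.0)*4.0 = 80.0 + 0.0 - 52.0 = 28.0
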